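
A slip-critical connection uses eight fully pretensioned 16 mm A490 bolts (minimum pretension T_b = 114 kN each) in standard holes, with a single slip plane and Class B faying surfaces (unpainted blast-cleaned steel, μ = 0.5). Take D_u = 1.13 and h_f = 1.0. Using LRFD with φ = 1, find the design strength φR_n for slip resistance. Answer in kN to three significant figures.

R_n = μ · D_u · h_f · T_b · n_s · n_b = 0.5 × 1.13 × 1.0 × 114 × 1 × 8 = 515.3 kN.
Design strength φR_n = 1 × 515.3 = 515 kN.

515 kN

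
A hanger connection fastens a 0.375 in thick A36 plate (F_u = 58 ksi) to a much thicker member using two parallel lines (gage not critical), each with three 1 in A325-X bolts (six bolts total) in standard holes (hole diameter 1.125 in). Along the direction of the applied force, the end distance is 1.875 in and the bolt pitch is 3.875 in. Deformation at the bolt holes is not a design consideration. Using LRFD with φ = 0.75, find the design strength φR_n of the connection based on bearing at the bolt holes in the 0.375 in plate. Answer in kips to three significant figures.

260 kips

Per bolt r_n = 1.5 l_c t F_u ≤ 3.0 d t F_u; upper limit = 3.0 × 1 × 0.375 × 58 = 65.25 kips.
Edge bolt: l_c = 1.875 − 1.125/2 = 1.312 in → 1.5 × 1.312 × 0.375 × 58 = 42.82 → r_n = 42.82 kips.
Interior bolts: l_c = 3.875 − 1.125 = 2.75 in → 1.5 × 2.75 × 0.375 × 58 = 89.72 → r_n = 65.25 kips.
R_n = 2 × 42.82 + 4 × 65.25 = 346.6 kips.
Design strength φR_n = 0.75 × 346.6 = 260 kips.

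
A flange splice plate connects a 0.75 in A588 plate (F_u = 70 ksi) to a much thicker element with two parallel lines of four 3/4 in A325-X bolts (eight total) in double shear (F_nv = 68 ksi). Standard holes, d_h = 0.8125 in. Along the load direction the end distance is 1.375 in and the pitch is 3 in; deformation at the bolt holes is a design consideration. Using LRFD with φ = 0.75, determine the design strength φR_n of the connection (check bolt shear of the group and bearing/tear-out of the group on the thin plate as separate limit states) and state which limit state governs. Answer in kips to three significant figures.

360 kips (bolt shear governs)

Bolt shear: A_b = π·0.75²/4 = 0.4418 in²; R_n = 68 × 0.4418 × 8 × 2 = 480.7 kips → 0.75 × 480.7 = 360 kips.
Bearing (1.2 l_c t F_u ≤ 2.4 d t F_u): upper limit = 2.4·0.75·0.75·70 = 94.5 kips.
  Edge l_c = 1.375 − 0.8125/2 = 0.9688 → r_n = 61.03 kips; interior l_c = 3 − 0.8125 = 2.188 → r_n = 94.5 kips.
  R_n,bearing = 2·61.03 + 6·94.5 = 689.1 kips → 0.75 × 689.1 = 517 kips.
Bolt shear governs: 360 kips.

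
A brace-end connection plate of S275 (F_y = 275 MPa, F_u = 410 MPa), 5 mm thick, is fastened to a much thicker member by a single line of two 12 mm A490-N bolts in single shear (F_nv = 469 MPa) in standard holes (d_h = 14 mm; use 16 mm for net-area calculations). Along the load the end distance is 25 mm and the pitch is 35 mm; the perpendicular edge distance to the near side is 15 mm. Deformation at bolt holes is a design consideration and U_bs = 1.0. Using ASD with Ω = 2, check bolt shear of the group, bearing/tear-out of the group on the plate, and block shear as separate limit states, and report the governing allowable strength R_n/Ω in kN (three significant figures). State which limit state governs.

Bolt shear: A_b = π·12²/4 = 113.1 mm²; R_n = 469 × 113.1 × 2 × 1 / 1000 = 106.1 kN → 106.1 / 2 = 53 kN.
Bearing: edge l_c = 18, r_n = 44.28 kN; interior l_c = 21, r_n = 51.66 kN; R_n = 44.28 + 1·51.66 = 95.94 kN → 48 kN.
Block shear: A_gv = 300, A_nv = 180, A_nt = 35 mm²; R_n = min(0.6F_uA_nv, 0.6F_yA_gv) + U_bs·F_u·A_nt = 58.63 kN → 29.3 kN.
Block shear governs: 29.3 kN.

29.3 kN (block shear governs)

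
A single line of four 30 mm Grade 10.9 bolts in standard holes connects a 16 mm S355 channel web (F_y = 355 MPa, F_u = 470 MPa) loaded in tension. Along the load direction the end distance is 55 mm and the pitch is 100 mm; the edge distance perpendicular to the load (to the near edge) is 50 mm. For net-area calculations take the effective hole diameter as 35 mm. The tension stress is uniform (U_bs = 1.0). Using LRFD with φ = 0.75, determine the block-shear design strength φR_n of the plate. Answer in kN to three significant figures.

970 kN

Shear plane L_v = 55 + 3·100 = 355 mm; A_gv = 355 × 16 = 5680 mm².
A_nv = (355 − 3.5·35) × 16 = 3720 mm².
A_nt = (50 − 0.5·35) × 16 = 520 mm².
0.6 F_u A_nv = 1049 kN; 0.6 F_y A_gv = 1210 kN → shear rupture governs the shear term.
R_n = 1049 + 1.0 × 470 × 520 / 1000 = 1293 kN.
Design strength φR_n = 0.75 × 1293 = 970 kN.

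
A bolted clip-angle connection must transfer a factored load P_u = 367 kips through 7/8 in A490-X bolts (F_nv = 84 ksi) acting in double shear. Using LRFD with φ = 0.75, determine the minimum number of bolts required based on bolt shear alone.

5 bolts

A_b = π·0.875²/4 = 0.6013 in².
Per-bolt design strength φR_n = 0.75 × 84 × 0.6013 × 2 = 75.77 kips.
n ≥ 367 / 75.77 = 4.844 → use 5 bolts.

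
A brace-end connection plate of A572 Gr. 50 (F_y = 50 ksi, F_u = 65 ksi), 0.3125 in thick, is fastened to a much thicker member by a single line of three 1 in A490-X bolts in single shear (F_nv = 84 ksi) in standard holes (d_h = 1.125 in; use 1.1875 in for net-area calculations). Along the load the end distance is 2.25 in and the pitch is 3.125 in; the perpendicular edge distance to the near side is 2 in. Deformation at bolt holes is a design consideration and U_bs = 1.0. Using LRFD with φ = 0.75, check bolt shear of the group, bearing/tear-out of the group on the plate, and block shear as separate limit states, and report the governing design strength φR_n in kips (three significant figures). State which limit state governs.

72 kips (block shear governs)

Bolt shear: A_b = π·1²/4 = 0.7854 in²; R_n = 84 × 0.7854 × 3 × 1 = 197.9 kips → 0.75 × 197.9 = 148 kips.
Bearing: edge l_c = 1.688, r_n = 41.13 kips; interior l_c = 2, r_n = 48.75 kips; R_n = 41.13 + 2·48.75 = 138.6 kips → 104 kips.
Block shear: A_gv = 2.656, A_nv = 1.729, A_nt = 0.4395 in²; R_n = min(0.6F_uA_nv, 0.6F_yA_gv) + U_bs·F_u·A_nt = 95.98 kips → 72 kips.
Block shear governs: 72 kips.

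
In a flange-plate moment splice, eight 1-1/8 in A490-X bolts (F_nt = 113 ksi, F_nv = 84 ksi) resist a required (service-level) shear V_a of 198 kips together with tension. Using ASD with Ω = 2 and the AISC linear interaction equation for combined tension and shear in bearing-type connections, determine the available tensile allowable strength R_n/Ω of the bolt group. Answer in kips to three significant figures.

318 kips

A_b = π·1.125²/4 = 0.994 in²; f_rv = 198 / (8 × 0.994) = 24.9 ksi.
F'_nt = 1.3 F_nt − (Ω F_nt / F_nv) f_rv = 1.3·113 − (2·113/84)·24.9 = 79.91 ksi, capped at F_nt → F'_nt = 79.91 ksi.
R_n = F'_nt · A_b · n = 79.91 × 0.994 × 8 = 635.5 kips.
Allowable strength R_n/Ω = 635.5 / 2 = 318 kips.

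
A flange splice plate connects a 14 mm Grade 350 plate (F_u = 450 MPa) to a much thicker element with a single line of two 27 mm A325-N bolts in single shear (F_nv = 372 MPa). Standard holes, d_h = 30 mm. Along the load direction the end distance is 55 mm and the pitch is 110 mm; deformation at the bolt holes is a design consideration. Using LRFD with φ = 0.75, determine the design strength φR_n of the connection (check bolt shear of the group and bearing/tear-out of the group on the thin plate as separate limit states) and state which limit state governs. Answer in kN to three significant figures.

Bolt shear: A_b = π·27²/4 = 572.6 mm²; R_n = 372 × 572.6 × 2 × 1 / 1000 = 426 kN → 0.75 × 426 = 319 kN.
Bearing (1.2 l_c t F_u ≤ 2.4 d t F_u): upper limit = 2.4·27·14·450 / 1000 = 408.2 kN.
  Edge l_c = 55 − 30/2 = 40 → r_n = 302.4 kN; interior l_c = 110 − 30 = 80 → r_n = 408.2 kN.
  R_n,bearing = 1·302.4 + 1·408.2 = 710.6 kN → 0.75 × 710.6 = 533 kN.
Bolt shear governs: 319 kN.

319 kN (bolt shear governs)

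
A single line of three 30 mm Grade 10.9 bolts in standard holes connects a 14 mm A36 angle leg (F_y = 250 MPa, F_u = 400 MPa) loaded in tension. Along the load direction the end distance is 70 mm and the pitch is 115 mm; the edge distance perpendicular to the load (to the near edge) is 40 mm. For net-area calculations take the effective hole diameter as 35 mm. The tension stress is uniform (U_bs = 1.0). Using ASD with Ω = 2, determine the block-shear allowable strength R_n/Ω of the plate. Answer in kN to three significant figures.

Shear plane L_v = 70 + 2·115 = 300 mm; A_gv = 300 × 14 = 4200 mm².
A_nv = (300 − 2.5·35) × 14 = 2975 mm².
A_nt = (40 − 0.5·35) × 14 = 315 mm².
0.6 F_u A_nv = 714 kN; 0.6 F_y A_gv = 630 kN → shear yielding governs the shear term.
R_n = 630 + 1.0 × 400 × 315 / 1000 = 756 kN.
Allowable strength R_n/Ω = 756 / 2 = 378 kN.

378 kN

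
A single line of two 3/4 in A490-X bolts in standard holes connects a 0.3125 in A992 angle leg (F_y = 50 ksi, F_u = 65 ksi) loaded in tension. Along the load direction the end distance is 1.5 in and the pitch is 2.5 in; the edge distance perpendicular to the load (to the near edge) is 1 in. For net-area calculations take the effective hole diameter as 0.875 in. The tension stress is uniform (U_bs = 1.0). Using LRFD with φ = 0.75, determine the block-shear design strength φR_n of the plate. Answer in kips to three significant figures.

33.1 kips

Shear plane L_v = 1.5 + 1·2.5 = 4 in; A_gv = 4 × 0.3125 = 1.25 in².
A_nv = (4 − 1.5·0.875) × 0.3125 = 0.8398 in².
A_nt = (1 − 0.5·0.875) × 0.3125 = 0.1758 in².
0.6 F_u A_nv = 32.75 kips; 0.6 F_y A_gv = 37.5 kips → shear rupture governs the shear term.
R_n = 32.75 + 1.0 × 65 × 0.1758 = 44.18 kips.
Design strength φR_n = 0.75 × 44.18 = 33.1 kips.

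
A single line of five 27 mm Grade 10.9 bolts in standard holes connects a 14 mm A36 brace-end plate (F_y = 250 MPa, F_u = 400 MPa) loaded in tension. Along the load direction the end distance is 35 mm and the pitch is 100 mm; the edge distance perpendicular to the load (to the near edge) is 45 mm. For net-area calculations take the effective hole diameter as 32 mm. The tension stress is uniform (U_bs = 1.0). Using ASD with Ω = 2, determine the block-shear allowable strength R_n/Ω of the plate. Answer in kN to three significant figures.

Shear plane L_v = 35 + 4·100 = 435 mm; A_gv = 435 × 14 = 6090 mm².
A_nv = (435 − 4.5·32) × 14 = 4074 mm².
A_nt = (45 − 0.5·32) × 14 = 406 mm².
0.6 F_u A_nv = 977.8 kN; 0.6 F_y A_gv = 913.5 kN → shear yielding governs the shear term.
R_n = 913.5 + 1.0 × 400 × 406 / 1000 = 1076 kN.
Allowable strength R_n/Ω = 1076 / 2 = 538 kN.

538 kN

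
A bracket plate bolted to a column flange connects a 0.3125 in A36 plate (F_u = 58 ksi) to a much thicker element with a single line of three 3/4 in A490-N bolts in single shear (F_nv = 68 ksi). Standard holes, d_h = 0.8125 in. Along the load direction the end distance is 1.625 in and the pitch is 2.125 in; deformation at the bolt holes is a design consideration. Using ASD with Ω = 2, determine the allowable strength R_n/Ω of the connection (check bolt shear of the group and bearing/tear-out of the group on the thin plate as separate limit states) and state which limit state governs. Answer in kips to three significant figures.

Bolt shear: A_b = π·0.75²/4 = 0.4418 in²; R_n = 68 × 0.4418 × 3 × 1 = 90.12 kips → 90.12 / 2 = 45.1 kips.
Bearing (1.2 l_c t F_u ≤ 2.4 d t F_u): upper limit = 2.4·0.75·0.3125·58 = 32.62 kips.
  Edge l_c = 1.625 − 0.8125/2 = 1.219 → r_n = 26.51 kips; interior l_c = 2.125 − 0.8125 = 1.312 → r_n = 28.55 kips.
  R_n,bearing = 1·26.51 + 2·28.55 = 83.6 kips → 83.6 / 2 = 41.8 kips.
Bearing governs: 41.8 kips.

41.8 kips (bearing governs)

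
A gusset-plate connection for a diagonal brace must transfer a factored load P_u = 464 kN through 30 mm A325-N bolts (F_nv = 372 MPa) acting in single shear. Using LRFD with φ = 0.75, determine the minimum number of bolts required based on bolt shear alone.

3 bolts

A_b = π·30²/4 = 706.9 mm².
Per-bolt design strength φR_n = 0.75 × 372 × 706.9 × 1 / 1000 = 197.2 kN.
n ≥ 464 / 197.2 = 2.353 → use 3 bolts.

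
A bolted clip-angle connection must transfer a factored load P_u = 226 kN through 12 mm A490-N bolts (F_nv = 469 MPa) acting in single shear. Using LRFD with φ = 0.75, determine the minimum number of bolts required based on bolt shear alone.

6 bolts

A_b = π·12²/4 = 113.1 mm².
Per-bolt design strength φR_n = 0.75 × 469 × 113.1 × 1 / 1000 = 39.78 kN.
n ≥ 226 / 39.78 = 5.681 → use 6 bolts.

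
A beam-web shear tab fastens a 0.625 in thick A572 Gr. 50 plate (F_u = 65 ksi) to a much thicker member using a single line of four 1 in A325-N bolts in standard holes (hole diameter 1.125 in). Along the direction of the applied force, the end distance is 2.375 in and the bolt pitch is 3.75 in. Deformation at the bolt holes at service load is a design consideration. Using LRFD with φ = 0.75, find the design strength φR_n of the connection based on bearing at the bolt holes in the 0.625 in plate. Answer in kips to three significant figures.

286 kips

Per bolt r_n = 1.2 l_c t F_u ≤ 2.4 d t F_u; upper limit = 2.4 × 1 × 0.625 × 65 = 97.5 kips.
Edge bolt: l_c = 2.375 − 1.125/2 = 1.812 in → 1.2 × 1.812 × 0.625 × 65 = 88.36 → r_n = 88.36 kips.
Interior bolts: l_c = 3.75 − 1.125 = 2.625 in → 1.2 × 2.625 × 0.625 × 65 = 128 → r_n = 97.5 kips.
R_n = 1 × 88.36 + 3 × 97.5 = 380.9 kips.
Design strength φR_n = 0.75 × 380.9 = 286 kips.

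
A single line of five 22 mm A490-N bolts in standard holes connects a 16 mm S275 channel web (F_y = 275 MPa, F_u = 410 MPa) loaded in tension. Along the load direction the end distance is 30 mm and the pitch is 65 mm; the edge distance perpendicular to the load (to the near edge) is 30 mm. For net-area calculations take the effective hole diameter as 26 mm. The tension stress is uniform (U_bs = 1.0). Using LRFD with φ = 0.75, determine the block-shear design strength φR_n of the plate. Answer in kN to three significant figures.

Shear plane L_v = 30 + 4·65 = 290 mm; A_gv = 290 × 16 = 4640 mm².
A_nv = (290 − 4.5·26) × 16 = 2768 mm².
A_nt = (30 − 0.5·26) × 16 = 272 mm².
0.6 F_u A_nv = 680.9 kN; 0.6 F_y A_gv = 765.6 kN → shear rupture governs the shear term.
R_n = 680.9 + 1.0 × 410 × 272 / 1000 = 792.4 kN.
Design strength φR_n = 0.75 × 792.4 = 594 kN.

594 kN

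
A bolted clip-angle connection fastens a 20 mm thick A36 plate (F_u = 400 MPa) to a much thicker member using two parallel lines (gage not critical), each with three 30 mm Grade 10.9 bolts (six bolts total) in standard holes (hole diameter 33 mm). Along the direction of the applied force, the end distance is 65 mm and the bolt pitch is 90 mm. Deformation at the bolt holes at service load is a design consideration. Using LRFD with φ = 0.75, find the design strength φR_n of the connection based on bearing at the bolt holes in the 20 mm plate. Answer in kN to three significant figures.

Per bolt r_n = 1.2 l_c t F_u ≤ 2.4 d t F_u; upper limit = 2.4 × 30 × 20 × 400 / 1000 = 576 kN.
Edge bolt: l_c = 65 − 33/2 = 48.5 mm → 1.2 × 48.5 × 20 × 400 / 1000 = 465.6 → r_n = 465.6 kN.
Interior bolts: l_c = 90 − 33 = 57 mm → 1.2 × 57 × 20 × 400 / 1000 = 547.2 → r_n = 547.2 kN.
R_n = 2 × 465.6 + 4 × 547.2 = 3120 kN.
Design strength φR_n = 0.75 × 3120 = 2340 kN.

2340 kN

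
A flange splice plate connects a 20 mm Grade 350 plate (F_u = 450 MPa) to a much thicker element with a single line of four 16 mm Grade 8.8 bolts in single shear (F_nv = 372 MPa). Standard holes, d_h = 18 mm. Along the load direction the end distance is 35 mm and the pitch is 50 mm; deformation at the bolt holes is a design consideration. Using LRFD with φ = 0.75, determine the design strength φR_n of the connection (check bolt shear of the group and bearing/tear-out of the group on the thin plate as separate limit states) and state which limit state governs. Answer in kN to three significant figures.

224 kN (bolt shear governs)

Bolt shear: A_b = π·16²/4 = 201.1 mm²; R_n = 372 × 201.1 × 4 × 1 / 1000 = 299.2 kN → 0.75 × 299.2 = 224 kN.
Bearing (1.2 l_c t F_u ≤ 2.4 d t F_u): upper limit = 2.4·16·20·450 / 1000 = 345.6 kN.
  Edge l_c = 35 − 18/2 = 26 → r_n = 280.8 kN; interior l_c = 50 − 18 = 32 → r_n = 345.6 kN.
  R_n,bearing = 1·280.8 + 3·345.6 = 1318 kN → 0.75 × 1318 = 988 kN.
Bolt shear governs: 224 kN.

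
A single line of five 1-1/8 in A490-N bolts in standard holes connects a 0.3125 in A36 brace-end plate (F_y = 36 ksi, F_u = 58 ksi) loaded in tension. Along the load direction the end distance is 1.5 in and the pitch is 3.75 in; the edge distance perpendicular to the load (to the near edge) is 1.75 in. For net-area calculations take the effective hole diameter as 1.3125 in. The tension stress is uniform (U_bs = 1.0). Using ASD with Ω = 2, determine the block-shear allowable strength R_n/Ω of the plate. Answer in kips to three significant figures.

65.6 kips

Shear plane L_v = 1.5 + 4·3.75 = 16.5 in; A_gv = 16.5 × 0.3125 = 5.156 in².
A_nv = (16.5 − 4.5·1.3125) × 0.3125 = 3.311 in².
A_nt = (1.75 − 0.5·1.3125) × 0.3125 = 0.3418 in².
0.6 F_u A_nv = 115.2 kips; 0.6 F_y A_gv = 111.4 kips → shear yielding governs the shear term.
R_n = 111.4 + 1.0 × 58 × 0.3418 = 131.2 kips.
Allowable strength R_n/Ω = 131.2 / 2 = 65.6 kips.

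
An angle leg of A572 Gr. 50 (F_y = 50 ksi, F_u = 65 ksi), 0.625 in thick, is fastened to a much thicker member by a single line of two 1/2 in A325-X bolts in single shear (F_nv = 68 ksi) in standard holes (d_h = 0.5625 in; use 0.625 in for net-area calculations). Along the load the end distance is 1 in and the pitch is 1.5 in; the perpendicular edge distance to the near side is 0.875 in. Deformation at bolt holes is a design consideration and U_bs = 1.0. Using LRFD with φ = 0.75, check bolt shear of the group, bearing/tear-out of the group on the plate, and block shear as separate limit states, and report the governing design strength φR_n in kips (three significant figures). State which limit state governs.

Bolt shear: A_b = π·0.5²/4 = 0.1963 in²; R_n = 68 × 0.1963 × 2 × 1 = 26.7 kips → 0.75 × 26.7 = 20 kips.
Bearing: edge l_c = 0.7188, r_n = 35.04 kips; interior l_c = 0.9375, r_n = 45.7 kips; R_n = 35.04 + 1·45.7 = 80.74 kips → 60.6 kips.
Block shear: A_gv = 1.562, A_nv = 0.9766, A_nt = 0.3516 in²; R_n = min(0.6F_uA_nv, 0.6F_yA_gv) + U_bs·F_u·A_nt = 60.94 kips → 45.7 kips.
Bolt shear governs: 20 kips.

20 kips (bolt shear governs)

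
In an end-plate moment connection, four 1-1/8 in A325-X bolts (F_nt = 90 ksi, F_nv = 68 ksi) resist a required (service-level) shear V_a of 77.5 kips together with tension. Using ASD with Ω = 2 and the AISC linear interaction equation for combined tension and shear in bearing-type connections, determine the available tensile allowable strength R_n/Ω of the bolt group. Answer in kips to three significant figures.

130 kips

A_b = π·1.125²/4 = 0.994 in²; f_rv = 77.5 / (4 × 0.994) = 19.49 ksi.
F'_nt = 1.3 F_nt − (Ω F_nt / F_nv) f_rv = 1.3·90 − (2·90/68)·19.49 = 65.4 ksi, capped at F_nt → F'_nt = 65.4 ksi.
R_n = F'_nt · A_b · n = 65.4 × 0.994 × 4 = 260.1 kips.
Allowable strength R_n/Ω = 260.1 / 2 = 130 kips.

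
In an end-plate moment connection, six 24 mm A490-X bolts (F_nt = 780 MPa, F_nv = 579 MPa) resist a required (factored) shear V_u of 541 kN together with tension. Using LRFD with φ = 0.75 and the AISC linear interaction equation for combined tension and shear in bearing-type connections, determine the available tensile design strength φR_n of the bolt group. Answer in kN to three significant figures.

1340 kN

A_b = π·24²/4 = 452.4 mm²; f_rv = 541 × 1000 / (6 × 452.4) = 199.3 MPa.
F'_nt = 1.3 F_nt − (F_nt / φF_nv) f_rv = 1.3·780 − (780/(0.75·579))·199.3 = 656 MPa, capped at F_nt → F'_nt = 656 MPa.
R_n = F'_nt · A_b · n = 656 × 452.4 × 6 / 1000 = 1781 kN.
Design strength φR_n = 0.75 × 1781 = 1340 kN.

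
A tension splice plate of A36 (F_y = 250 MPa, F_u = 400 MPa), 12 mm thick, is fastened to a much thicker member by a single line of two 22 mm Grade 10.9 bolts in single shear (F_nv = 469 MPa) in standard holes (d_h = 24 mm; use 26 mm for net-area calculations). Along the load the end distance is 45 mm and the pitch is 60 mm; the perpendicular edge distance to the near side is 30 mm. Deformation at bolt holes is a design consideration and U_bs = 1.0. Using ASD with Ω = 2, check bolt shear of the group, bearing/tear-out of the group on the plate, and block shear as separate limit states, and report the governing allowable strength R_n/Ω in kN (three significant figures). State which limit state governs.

135 kN (block shear governs)

Bolt shear: A_b = π·22²/4 = 380.1 mm²; R_n = 469 × 380.1 × 2 × 1 / 1000 = 356.6 kN → 356.6 / 2 = 178 kN.
Bearing: edge l_c = 33, r_n = 190.1 kN; interior l_c = 36, r_n = 207.4 kN; R_n = 190.1 + 1·207.4 = 397.4 kN → 199 kN.
Block shear: A_gv = 1260, A_nv = 792, A_nt = 204 mm²; R_n = min(0.6F_uA_nv, 0.6F_yA_gv) + U_bs·F_u·A_nt = 270.6 kN → 135 kN.
Block shear governs: 135 kN.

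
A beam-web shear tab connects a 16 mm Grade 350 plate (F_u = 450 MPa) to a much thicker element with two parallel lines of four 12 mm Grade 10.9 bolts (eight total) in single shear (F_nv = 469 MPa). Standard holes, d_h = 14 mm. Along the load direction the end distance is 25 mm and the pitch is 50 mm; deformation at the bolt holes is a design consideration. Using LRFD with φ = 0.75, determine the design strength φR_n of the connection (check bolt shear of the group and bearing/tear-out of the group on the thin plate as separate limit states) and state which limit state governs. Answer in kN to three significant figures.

318 kN (bolt shear governs)

Bolt shear: A_b = π·12²/4 = 113.1 mm²; R_n = 469 × 113.1 × 8 × 1 / 1000 = 424.3 kN → 0.75 × 424.3 = 318 kN.
Bearing (1.2 l_c t F_u ≤ 2.4 d t F_u): upper limit = 2.4·12·16·450 / 1000 = 207.4 kN.
  Edge l_c = 25 − 14/2 = 18 → r_n = 155.5 kN; interior l_c = 50 − 14 = 36 → r_n = 207.4 kN.
  R_n,bearing = 2·155.5 + 6·207.4 = 1555 kN → 0.75 × 1555 = 1170 kN.
Bolt shear governs: 318 kN.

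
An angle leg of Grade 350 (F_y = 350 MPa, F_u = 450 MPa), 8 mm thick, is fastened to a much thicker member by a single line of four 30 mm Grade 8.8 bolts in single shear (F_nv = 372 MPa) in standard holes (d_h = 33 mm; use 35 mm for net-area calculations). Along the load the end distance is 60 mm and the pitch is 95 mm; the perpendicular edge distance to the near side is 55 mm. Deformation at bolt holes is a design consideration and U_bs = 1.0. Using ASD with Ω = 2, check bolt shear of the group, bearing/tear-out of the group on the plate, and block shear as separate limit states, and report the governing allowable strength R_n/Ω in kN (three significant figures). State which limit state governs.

308 kN (block shear governs)

Bolt shear: A_b = π·30²/4 = 706.9 mm²; R_n = 372 × 706.9 × 4 × 1 / 1000 = 1052 kN → 1052 / 2 = 526 kN.
Bearing: edge l_c = 43.5, r_n = 187.9 kN; interior l_c = 62, r_n = 259.2 kN; R_n = 187.9 + 3·259.2 = 965.5 kN → 483 kN.
Block shear: A_gv = 2760, A_nv = 1780, A_nt = 300 mm²; R_n = min(0.6F_uA_nv, 0.6F_yA_gv) + U_bs·F_u·A_nt = 615.6 kN → 308 kN.
Block shear governs: 308 kN.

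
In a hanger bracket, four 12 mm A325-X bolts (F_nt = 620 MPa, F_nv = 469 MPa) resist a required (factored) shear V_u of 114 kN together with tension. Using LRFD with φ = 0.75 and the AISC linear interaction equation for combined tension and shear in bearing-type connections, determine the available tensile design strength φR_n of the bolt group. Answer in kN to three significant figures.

123 kN

A_b = π·12²/4 = 113.1 mm²; f_rv = 114 × 1000 / (4 × 113.1) = 252 MPa.
F'_nt = 1.3 F_nt − (F_nt / φF_nv) f_rv = 1.3·620 − (620/(0.75·469))·252 = 361.8 MPa, capped at F_nt → F'_nt = 361.8 MPa.
R_n = F'_nt · A_b · n = 361.8 × 113.1 × 4 / 1000 = 163.7 kN.
Design strength φR_n = 0.75 × 163.7 = 123 kN.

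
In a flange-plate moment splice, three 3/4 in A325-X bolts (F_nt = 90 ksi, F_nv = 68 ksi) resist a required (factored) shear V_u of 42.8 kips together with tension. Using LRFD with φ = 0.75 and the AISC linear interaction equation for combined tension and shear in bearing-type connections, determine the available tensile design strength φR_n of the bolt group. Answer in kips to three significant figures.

A_b = π·0.75²/4 = 0.4418 in²; f_rv = 42.8 / (3 × 0.4418) = 32.29 ksi.
F'_nt = 1.3 F_nt − (F_nt / φF_nv) f_rv = 1.3·90 − (90/(0.75·68))·32.29 = 60.01 ksi, capped at F_nt → F'_nt = 60.01 ksi.
R_n = F'_nt · A_b · n = 60.01 × 0.4418 × 3 = 79.54 kips.
Design strength φR_n = 0.75 × 79.54 = 59.7 kips.

59.7 kips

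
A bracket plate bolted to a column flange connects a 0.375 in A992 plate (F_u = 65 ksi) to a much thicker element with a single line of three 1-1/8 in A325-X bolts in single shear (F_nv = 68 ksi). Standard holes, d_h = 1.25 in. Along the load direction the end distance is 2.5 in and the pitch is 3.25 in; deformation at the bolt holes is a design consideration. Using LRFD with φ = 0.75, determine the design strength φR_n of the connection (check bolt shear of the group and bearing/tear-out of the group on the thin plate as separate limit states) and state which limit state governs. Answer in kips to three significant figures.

Bolt shear: A_b = π·1.125²/4 = 0.994 in²; R_n = 68 × 0.994 × 3 × 1 = 202.8 kips → 0.75 × 202.8 = 152 kips.
Bearing (1.2 l_c t F_u ≤ 2.4 d t F_u): upper limit = 2.4·1.125·0.375·65 = 65.81 kips.
  Edge l_c = 2.5 − 1.25/2 = 1.875 → r_n = 54.84 kips; interior l_c = 3.25 − 1.25 = 2 → r_n = 58.5 kips.
  R_n,bearing = 1·54.84 + 2·58.5 = 171.8 kips → 0.75 × 171.8 = 129 kips.
Bearing governs: 129 kips.

129 kips (bearing governs)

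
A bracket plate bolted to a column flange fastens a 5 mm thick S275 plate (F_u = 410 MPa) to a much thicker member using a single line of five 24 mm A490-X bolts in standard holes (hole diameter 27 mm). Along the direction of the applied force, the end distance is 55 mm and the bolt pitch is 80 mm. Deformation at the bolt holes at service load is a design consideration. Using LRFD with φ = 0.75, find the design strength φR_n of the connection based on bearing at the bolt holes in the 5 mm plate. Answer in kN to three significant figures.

Per bolt r_n = 1.2 l_c t F_u ≤ 2.4 d t F_u; upper limit = 2.4 × 24 × 5 × 410 / 1000 = 118.1 kN.
Edge bolt: l_c = 55 − 27/2 = 41.5 mm → 1.2 × 41.5 × 5 × 410 / 1000 = 102.1 → r_n = 102.1 kN.
Interior bolts: l_c = 80 − 27 = 53 mm → 1.2 × 53 × 5 × 410 / 1000 = 130.4 → r_n = 118.1 kN.
R_n = 1 × 102.1 + 4 × 118.1 = 574.4 kN.
Design strength φR_n = 0.75 × 574.4 = 431 kN.

431 kN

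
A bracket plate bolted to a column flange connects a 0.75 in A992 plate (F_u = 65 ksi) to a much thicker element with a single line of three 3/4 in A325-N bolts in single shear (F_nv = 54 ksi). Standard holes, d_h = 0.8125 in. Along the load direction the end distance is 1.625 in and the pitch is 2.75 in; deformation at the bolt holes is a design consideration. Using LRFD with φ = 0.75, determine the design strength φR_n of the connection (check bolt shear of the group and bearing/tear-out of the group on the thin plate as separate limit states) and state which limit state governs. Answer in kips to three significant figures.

Bolt shear: A_b = π·0.75²/4 = 0.4418 in²; R_n = 54 × 0.4418 × 3 × 1 = 71.57 kips → 0.75 × 71.57 = 53.7 kips.
Bearing (1.2 l_c t F_u ≤ 2.4 d t F_u): upper limit = 2.4·0.75·0.75·65 = 87.75 kips.
  Edge l_c = 1.625 − 0.8125/2 = 1.219 → r_n = 71.3 kips; interior l_c = 2.75 − 0.8125 = 1.938 → r_n = 87.75 kips.
  R_n,bearing = 1·71.3 + 2·87.75 = 246.8 kips → 0.75 × 246.8 = 185 kips.
Bolt shear governs: 53.7 kips.

53.7 kips (bolt shear governs)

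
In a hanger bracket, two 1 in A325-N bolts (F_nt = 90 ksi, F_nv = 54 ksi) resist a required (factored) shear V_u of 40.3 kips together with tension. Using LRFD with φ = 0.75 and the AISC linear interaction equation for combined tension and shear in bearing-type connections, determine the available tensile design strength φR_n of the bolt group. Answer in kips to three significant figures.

70.7 kips

A_b = π·1²/4 = 0.7854 in²; f_rv = 40.3 / (2 × 0.7854) = 25.66 ksi.
F'_nt = 1.3 F_nt − (F_nt / φF_nv) f_rv = 1.3·90 − (90/(0.75·54))·25.66 = 59.99 ksi, capped at F_nt → F'_nt = 59.99 ksi.
R_n = F'_nt · A_b · n = 59.99 × 0.7854 × 2 = 94.23 kips.
Design strength φR_n = 0.75 × 94.23 = 70.7 kips.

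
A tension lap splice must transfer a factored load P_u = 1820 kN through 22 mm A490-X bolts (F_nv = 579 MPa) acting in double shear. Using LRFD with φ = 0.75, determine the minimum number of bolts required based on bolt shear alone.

A_b = π·22²/4 = 380.1 mm².
Per-bolt design strength φR_n = 0.75 × 579 × 380.1 × 2 / 1000 = 330.1 kN.
n ≥ 1820 / 330.1 = 5.513 → use 6 bolts.

6 bolts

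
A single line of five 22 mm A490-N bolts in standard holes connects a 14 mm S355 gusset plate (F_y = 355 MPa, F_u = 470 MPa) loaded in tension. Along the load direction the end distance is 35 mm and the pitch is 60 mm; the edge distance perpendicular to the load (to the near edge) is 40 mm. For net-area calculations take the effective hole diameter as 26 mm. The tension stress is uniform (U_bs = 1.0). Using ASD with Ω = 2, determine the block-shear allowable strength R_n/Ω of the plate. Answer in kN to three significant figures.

Shear plane L_v = 35 + 4·60 = 275 mm; A_gv = 275 × 14 = 3850 mm².
A_nv = (275 − 4.5·26) × 14 = 2212 mm².
A_nt = (40 − 0.5·26) × 14 = 378 mm².
0.6 F_u A_nv = 623.8 kN; 0.6 F_y A_gv = 820.1 kN → shear rupture governs the shear term.
R_n = 623.8 + 1.0 × 470 × 378 / 1000 = 801.4 kN.
Allowable strength R_n/Ω = 801.4 / 2 = 401 kN.

401 kN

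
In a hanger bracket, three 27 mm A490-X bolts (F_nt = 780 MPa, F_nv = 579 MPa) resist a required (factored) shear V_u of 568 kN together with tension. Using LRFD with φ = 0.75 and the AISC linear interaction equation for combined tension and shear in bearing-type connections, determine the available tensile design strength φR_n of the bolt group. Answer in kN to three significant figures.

541 kN

A_b = π·27²/4 = 572.6 mm²; f_rv = 568 × 1000 / (3 × 572.6) = 330.7 MPa.
F'_nt = 1.3 F_nt − (F_nt / φF_nv) f_rv = 1.3·780 − (780/(0.75·579))·330.7 = 420 MPa, capped at F_nt → F'_nt = 420 MPa.
R_n = F'_nt · A_b · n = 420 × 572.6 × 3 / 1000 = 721.5 kN.
Design strength φR_n = 0.75 × 721.5 = 541 kN.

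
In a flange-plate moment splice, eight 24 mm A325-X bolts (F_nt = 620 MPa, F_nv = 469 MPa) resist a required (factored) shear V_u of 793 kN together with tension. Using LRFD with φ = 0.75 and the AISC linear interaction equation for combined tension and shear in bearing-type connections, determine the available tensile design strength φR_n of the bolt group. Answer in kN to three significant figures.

A_b = π·24²/4 = 452.4 mm²; f_rv = 793 × 1000 / (8 × 452.4) = 219.1 MPa.
F'_nt = 1.3 F_nt − (F_nt / φF_nv) f_rv = 1.3·620 − (620/(0.75·469))·219.1 = 419.8 MPa, capped at F_nt → F'_nt = 419.8 MPa.
R_n = F'_nt · A_b · n = 419.8 × 452.4 × 8 / 1000 = 1519 kN.
Design strength φR_n = 0.75 × 1519 = 1140 kN.

1140 kN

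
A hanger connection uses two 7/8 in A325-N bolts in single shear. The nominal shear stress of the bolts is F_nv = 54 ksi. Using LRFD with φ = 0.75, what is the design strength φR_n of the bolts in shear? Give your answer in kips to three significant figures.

48.7 kips

A_b = π × 0.875² / 4 = 0.6013 in².
R_n = F_nv · A_b · n · n_s = 54 × 0.6013 × 2 × 1 = 64.94 kips.
Design strength φR_n = 0.75 × 64.94 = 48.7 kips.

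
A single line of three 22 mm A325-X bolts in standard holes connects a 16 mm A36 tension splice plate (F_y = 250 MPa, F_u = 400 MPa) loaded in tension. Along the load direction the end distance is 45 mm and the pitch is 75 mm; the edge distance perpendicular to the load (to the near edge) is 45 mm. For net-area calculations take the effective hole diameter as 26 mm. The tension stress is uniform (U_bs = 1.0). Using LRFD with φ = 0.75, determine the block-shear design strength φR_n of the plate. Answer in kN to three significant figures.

505 kN

Shear plane L_v = 45 + 2·75 = 195 mm; A_gv = 195 × 16 = 3120 mm².
A_nv = (195 − 2.5·26) × 16 = 2080 mm².
A_nt = (45 − 0.5·26) × 16 = 512 mm².
0.6 F_u A_nv = 499.2 kN; 0.6 F_y A_gv = 468 kN → shear yielding governs the shear term.
R_n = 468 + 1.0 × 400 × 512 / 1000 = 672.8 kN.
Design strength φR_n = 0.75 × 672.8 = 505 kN.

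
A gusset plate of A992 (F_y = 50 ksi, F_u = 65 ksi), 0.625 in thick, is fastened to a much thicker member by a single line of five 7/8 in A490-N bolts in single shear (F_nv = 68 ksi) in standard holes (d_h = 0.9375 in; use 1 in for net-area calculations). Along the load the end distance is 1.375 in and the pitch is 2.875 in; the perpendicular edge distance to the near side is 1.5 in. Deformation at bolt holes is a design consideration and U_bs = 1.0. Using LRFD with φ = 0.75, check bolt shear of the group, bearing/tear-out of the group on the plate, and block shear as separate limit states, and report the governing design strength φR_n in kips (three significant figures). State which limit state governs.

Bolt shear: A_b = π·0.875²/4 = 0.6013 in²; R_n = 68 × 0.6013 × 5 × 1 = 204.4 kips → 0.75 × 204.4 = 153 kips.
Bearing: edge l_c = 0.9062, r_n = 44.18 kips; interior l_c = 1.938, r_n = 85.31 kips; R_n = 44.18 + 4·85.31 = 385.4 kips → 289 kips.
Block shear: A_gv = 8.047, A_nv = 5.234, A_nt = 0.625 in²; R_n = min(0.6F_uA_nv, 0.6F_yA_gv) + U_bs·F_u·A_nt = 244.8 kips → 184 kips.
Bolt shear governs: 153 kips.

153 kips (bolt shear governs)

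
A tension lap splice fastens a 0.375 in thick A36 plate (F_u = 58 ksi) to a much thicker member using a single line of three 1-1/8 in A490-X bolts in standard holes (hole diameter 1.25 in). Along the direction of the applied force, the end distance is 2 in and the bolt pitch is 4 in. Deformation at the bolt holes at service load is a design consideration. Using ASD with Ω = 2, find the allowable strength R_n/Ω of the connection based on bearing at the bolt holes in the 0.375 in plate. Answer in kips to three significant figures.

Per bolt r_n = 1.2 l_c t F_u ≤ 2.4 d t F_u; upper limit = 2.4 × 1.125 × 0.375 × 58 = 58.72 kips.
Edge bolt: l_c = 2 − 1.25/2 = 1.375 in → 1.2 × 1.375 × 0.375 × 58 = 35.89 → r_n = 35.89 kips.
Interior bolts: l_c = 4 − 1.25 = 2.75 in → 1.2 × 2.75 × 0.375 × 58 = 71.77 → r_n = 58.72 kips.
R_n = 1 × 35.89 + 2 × 58.72 = 153.3 kips.
Allowable strength R_n/Ω = 153.3 / 2 = 76.7 kips.

76.7 kips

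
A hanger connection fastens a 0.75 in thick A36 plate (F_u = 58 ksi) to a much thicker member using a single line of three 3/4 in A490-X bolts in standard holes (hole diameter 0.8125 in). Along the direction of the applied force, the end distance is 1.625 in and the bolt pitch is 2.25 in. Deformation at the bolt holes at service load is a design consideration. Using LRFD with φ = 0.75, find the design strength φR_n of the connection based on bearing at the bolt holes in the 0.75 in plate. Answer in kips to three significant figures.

Per bolt r_n = 1.2 l_c t F_u ≤ 2.4 d t F_u; upper limit = 2.4 × 0.75 × 0.75 × 58 = 78.3 kips.
Edge bolt: l_c = 1.625 − 0.8125/2 = 1.219 in → 1.2 × 1.219 × 0.75 × 58 = 63.62 → r_n = 63.62 kips.
Interior bolts: l_c = 2.25 − 0.8125 = 1.438 in → 1.2 × 1.438 × 0.75 × 58 = 75.04 → r_n = 75.04 kips.
R_n = 1 × 63.62 + 2 × 75.04 = 213.7 kips.
Design strength φR_n = 0.75 × 213.7 = 160 kips.

160 kips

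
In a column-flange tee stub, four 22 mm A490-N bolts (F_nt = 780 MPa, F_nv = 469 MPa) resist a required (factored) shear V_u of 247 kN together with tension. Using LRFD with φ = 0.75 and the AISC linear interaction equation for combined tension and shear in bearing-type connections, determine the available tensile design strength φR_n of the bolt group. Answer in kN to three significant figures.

A_b = π·22²/4 = 380.1 mm²; f_rv = 247 × 1000 / (4 × 380.1) = 162.4 MPa.
F'_nt = 1.3 F_nt − (F_nt / φF_nv) f_rv = 1.3·780 − (780/(0.75·469))·162.4 = 653.8 MPa, capped at F_nt → F'_nt = 653.8 MPa.
R_n = F'_nt · A_b · n = 653.8 × 380.1 × 4 / 1000 = 994.1 kN.
Design strength φR_n = 0.75 × 994.1 = 746 kN.

746 kN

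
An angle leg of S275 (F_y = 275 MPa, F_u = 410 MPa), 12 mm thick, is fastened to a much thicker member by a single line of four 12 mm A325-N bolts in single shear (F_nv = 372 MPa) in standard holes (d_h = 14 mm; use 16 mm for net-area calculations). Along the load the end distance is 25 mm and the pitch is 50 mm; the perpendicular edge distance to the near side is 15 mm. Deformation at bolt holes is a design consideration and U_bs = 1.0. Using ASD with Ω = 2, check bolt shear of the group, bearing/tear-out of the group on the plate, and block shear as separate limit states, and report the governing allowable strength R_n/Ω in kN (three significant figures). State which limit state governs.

Bolt shear: A_b = π·12²/4 = 113.1 mm²; R_n = 372 × 113.1 × 4 × 1 / 1000 = 168.3 kN → 168.3 / 2 = 84.1 kN.
Bearing: edge l_c = 18, r_n = 106.3 kN; interior l_c = 36, r_n = 141.7 kN; R_n = 106.3 + 3·141.7 = 531.4 kN → 266 kN.
Block shear: A_gv = 2100, A_nv = 1428, A_nt = 84 mm²; R_n = min(0.6F_uA_nv, 0.6F_yA_gv) + U_bs·F_u·A_nt = 380.9 kN → 190 kN.
Bolt shear governs: 84.1 kN.

84.1 kN (bolt shear governs)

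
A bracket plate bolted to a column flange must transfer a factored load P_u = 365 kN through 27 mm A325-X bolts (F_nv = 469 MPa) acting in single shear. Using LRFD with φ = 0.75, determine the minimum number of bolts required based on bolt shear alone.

2 bolts

A_b = π·27²/4 = 572.6 mm².
Per-bolt design strength φR_n = 0.75 × 469 × 572.6 × 1 / 1000 = 201.4 kN.
n ≥ 365 / 201.4 = 1.812 → use 2 bolts.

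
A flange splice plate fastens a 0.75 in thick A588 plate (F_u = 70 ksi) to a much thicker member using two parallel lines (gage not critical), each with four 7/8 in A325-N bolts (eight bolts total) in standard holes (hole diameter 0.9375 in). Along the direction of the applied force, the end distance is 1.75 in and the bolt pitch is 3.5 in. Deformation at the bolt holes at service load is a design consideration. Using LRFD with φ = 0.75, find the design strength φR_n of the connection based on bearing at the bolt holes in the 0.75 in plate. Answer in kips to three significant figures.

617 kips

Per bolt r_n = 1.2 l_c t F_u ≤ 2.4 d t F_u; upper limit = 2.4 × 0.875 × 0.75 × 70 = 110.3 kips.
Edge bolt: l_c = 1.75 − 0.9375/2 = 1.281 in → 1.2 × 1.281 × 0.75 × 70 = 80.72 → r_n = 80.72 kips.
Interior bolts: l_c = 3.5 − 0.9375 = 2.562 in → 1.2 × 2.562 × 0.75 × 70 = 161.4 → r_n = 110.3 kips.
R_n = 2 × 80.72 + 6 × 110.3 = 822.9 kips.
Design strength φR_n = 0.75 × 822.9 = 617 kips.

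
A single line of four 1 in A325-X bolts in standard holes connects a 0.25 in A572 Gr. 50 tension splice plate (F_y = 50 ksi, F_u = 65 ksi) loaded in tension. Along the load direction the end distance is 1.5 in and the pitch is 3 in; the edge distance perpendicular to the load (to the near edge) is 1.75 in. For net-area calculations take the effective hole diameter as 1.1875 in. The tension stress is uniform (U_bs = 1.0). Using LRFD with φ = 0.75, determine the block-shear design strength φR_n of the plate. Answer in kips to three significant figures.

Shear plane L_v = 1.5 + 3·3 = 10.5 in; A_gv = 10.5 × 0.25 = 2.625 in².
A_nv = (10.5 − 3.5·1.1875) × 0.25 = 1.586 in².
A_nt = (1.75 − 0.5·1.1875) × 0.25 = 0.2891 in².
0.6 F_u A_nv = 61.85 kips; 0.6 F_y A_gv = 78.75 kips → shear rupture governs the shear term.
R_n = 61.85 + 1.0 × 65 × 0.2891 = 80.64 kips.
Design strength φR_n = 0.75 × 80.64 = 60.5 kips.

60.5 kips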